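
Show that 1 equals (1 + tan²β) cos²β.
RHS = sec²β · cos²β = (1/cos²β) · cos²β = 1 = LHS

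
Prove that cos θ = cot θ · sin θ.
RHS = (cos θ/sin θ) · sin θ = cos θ = LHS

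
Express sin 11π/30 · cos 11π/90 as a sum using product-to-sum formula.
sin 11π/30 cos 11π/90 = (1/2)[sin(11π/30+11π/90) + sin(11π/30-11π/90)]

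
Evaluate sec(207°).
sec(207°) = -1.122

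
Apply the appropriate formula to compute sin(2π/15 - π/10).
sin(2π/15 - π/10) = sin 2π/15 cos π/10 - cos 2π/15 sin π/10 = 0.1045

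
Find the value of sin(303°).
sin(303°) = -0.8387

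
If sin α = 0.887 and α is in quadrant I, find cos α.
cos α = 0.4618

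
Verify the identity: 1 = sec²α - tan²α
RHS = 1/cos²α - sin²α/cos²α = (1 - sin²α)/cos²α = cos²α/cos²α = 1 = LHS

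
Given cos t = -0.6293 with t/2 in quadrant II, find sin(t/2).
sin(t/2) = ±√((1 - cos t)/2); positive since t/2 ∈ QII, so sin(t/2) = 0.9026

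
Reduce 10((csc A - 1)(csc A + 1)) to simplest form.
10((csc A - 1)(csc A + 1)) = 10(cot²A) (using Diff. of squares)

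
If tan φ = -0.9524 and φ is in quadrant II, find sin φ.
sin φ = 0.6897 (using tan²φ + 1 = sec²φ)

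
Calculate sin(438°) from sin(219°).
sin(438°) = 2 sin 219° cos 219° = 0.9781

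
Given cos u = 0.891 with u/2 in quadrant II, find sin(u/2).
sin(u/2) = ±√((1 - cos u)/2); positive since u/2 ∈ QII, so sin(u/2) = 0.2335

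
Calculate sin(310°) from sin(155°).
sin(310°) = 2 sin 155° cos 155° = -0.766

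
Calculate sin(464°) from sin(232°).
sin(464°) = 2 sin 232° cos 232° = 0.9703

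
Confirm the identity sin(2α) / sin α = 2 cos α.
LHS = 2 sin α cos α / sin α = 2 cos α = RHS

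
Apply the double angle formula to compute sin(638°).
sin(638°) = 2 sin 319° cos 319° = -0.9903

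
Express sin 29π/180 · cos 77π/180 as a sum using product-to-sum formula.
sin 29π/180 cos 77π/180 = (1/2)[sin(29π/180+77π/180) + sin(29π/180-77π/180)]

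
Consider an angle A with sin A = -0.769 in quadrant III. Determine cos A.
cos A = ±√(1 - sin²A) = -0.6392 (negative in QIII)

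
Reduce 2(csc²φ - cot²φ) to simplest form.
2(csc²φ - cot²φ) = 2 (using Pythagorean identity)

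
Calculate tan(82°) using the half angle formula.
tan(82°) = sin 164° / (1 + cos 164°) = 7.115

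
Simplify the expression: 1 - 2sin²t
1 - 2sin²t = cos(2t) (using Double angle)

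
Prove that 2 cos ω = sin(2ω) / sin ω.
RHS = 2 sin ω cos ω / sin ω = 2 cos ω = LHS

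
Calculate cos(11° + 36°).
cos(11° + 36°) = cos 11° cos 36° - sin 11° sin 36° = 0.682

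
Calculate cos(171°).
cos(171°) = -0.9877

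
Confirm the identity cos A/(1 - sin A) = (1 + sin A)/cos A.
RHS = (1 + sin A)(1 - sin A) / (cos A(1 - sin A)) = (1 - sin²A) / (cos A(1 - sin A)) = cos²A / (cos A(1 - sin A)) = cos A/(1 - sin A) = LHS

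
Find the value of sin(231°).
sin(231°) = -0.7771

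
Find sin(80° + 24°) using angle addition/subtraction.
sin(80° + 24°) = sin 80° cos 24° + cos 80° sin 24° = 0.9703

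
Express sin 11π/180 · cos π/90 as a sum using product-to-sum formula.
sin 11π/180 cos π/90 = (1/2)[sin(11π/180+π/90) + sin(11π/180-π/90)]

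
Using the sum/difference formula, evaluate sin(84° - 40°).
sin(84° - 40°) = sin 84° cos 40° - cos 84° sin 40° = 0.6947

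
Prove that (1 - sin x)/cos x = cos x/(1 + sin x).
LHS = (1 - sin x)(1 + sin x) / (cos x(1 + sin x)) = (1 - sin²x) / (cos x(1 + sin x)) = cos²x / (cos x(1 + sin x)) = cos x/(1 + sin x) = RHS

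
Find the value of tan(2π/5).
tan(2π/5) = 3.078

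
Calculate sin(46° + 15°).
sin(46° + 15°) = sin 46° cos 15° + cos 46° sin 15° = 0.8746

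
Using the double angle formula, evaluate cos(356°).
cos(356°) = cos²178° - sin²178° = 0.9976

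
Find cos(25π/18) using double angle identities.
cos(25π/18) = cos²25π/36 - sin²25π/36 = -0.342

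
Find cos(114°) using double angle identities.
cos(114°) = cos²57° - sin²57° = -0.4067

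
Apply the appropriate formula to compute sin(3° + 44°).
sin(3° + 44°) = sin 3° cos 44° + cos 3° sin 44° = 0.7314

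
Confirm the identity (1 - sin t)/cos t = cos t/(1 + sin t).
LHS = (1 - sin t)(1 + sin t) / (cos t(1 + sin t)) = (1 - sin²t) / (cos t(1 + sin t)) = cos²t / (cos t(1 + sin t)) = cos t/(1 + sin t) = RHS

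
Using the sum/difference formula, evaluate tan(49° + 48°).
tan(49° + 48°) = (tan 49° + tan 48°)/(1 - tan 49° tan 48°) = -8.144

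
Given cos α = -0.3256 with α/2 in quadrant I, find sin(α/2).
sin(α/2) = ±√((1 - cos α)/2); positive since α/2 ∈ QI, so sin(α/2) = 0.8141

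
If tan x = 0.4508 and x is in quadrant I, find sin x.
sin x = 0.411 (using tan²x + 1 = sec²x)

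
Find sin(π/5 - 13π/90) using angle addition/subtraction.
sin(π/5 - 13π/90) = sin π/5 cos 13π/90 - cos π/5 sin 13π/90 = 0.1736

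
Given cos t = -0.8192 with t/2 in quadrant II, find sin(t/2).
sin(t/2) = ±√((1 - cos t)/2); positive since t/2 ∈ QII, so sin(t/2) = 0.9537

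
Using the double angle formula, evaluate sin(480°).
sin(480°) = 2 sin 240° cos 240° = √3/2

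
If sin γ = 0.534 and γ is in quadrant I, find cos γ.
cos γ = 0.8455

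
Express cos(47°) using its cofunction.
cos(47°) = sin(90° - 47°) = sin(43°)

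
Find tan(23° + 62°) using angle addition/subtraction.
tan(23° + 62°) = (tan 23° + tan 62°)/(1 - tan 23° tan 62°) = 11.43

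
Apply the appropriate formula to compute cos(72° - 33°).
cos(72° - 33°) = cos 72° cos 33° + sin 72° sin 33° = 0.7771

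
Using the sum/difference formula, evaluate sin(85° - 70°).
sin(85° - 70°) = sin 85° cos 70° - cos 85° sin 70° = (√6-√2)/4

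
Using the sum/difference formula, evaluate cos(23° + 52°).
cos(23° + 52°) = cos 23° cos 52° - sin 23° sin 52° = (√6-√2)/4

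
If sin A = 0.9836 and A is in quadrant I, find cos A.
cos A = 0.1804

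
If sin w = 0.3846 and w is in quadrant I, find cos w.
cos w = 0.9231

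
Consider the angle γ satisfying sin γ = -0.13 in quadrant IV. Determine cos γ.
cos γ = √(1 - sin²γ) = 0.9915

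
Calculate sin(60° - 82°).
sin(60° - 82°) = sin 60° cos 82° - cos 60° sin 82° = -0.3746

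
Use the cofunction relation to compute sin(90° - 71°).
sin(90° - 71°) = cos(71°) = 0.3256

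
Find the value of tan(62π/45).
tan(62π/45) = 2.475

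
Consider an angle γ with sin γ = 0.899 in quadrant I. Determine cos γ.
cos γ = √(1 - sin²γ) = 0.4379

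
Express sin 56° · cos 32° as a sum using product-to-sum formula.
sin 56° cos 32° = (1/2)[sin(56°+32°) + sin(56°-32°)]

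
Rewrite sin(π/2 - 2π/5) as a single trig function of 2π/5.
sin(π/2 - 2π/5) = cos(2π/5)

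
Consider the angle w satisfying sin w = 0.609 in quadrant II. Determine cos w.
cos w = ±√(1 - sin²w) = -0.7932 (negative in QII)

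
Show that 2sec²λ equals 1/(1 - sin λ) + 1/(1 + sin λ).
RHS = [(1 + sin λ) + (1 - sin λ)] / [(1 - sin λ)(1 + sin λ)] = 2/(1 - sin²λ) = 2/cos²λ = 2sec²λ = LHS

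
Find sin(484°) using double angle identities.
sin(484°) = 2 sin 242° cos 242° = 0.829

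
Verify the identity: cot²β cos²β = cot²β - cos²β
RHS = cos²β/sin²β - cos²β = cos²β(1/sin²β - 1) = cos²β · (1 - sin²β)/sin²β = cos²β · cos²β/sin²β = cos²β · cot²β = LHS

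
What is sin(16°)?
sin(16°) = 0.2756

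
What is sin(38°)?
sin(38°) = 0.6157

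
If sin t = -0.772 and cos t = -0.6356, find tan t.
tan t = sin t / cos t = 1.215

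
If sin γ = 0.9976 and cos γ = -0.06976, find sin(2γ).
sin(2γ) = 2 sin γ cos γ = -0.1392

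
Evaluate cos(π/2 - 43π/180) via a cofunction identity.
cos(π/2 - 43π/180) = sin(43π/180) = 0.682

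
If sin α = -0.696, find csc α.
csc α = 1/sin α = -1.437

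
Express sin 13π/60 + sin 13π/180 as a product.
sin 13π/60 + sin 13π/180 = 2 sin(13π/90) cos(13π/180)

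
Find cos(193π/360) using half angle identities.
cos(193π/360) = -√((1 + cos 193π/180)/2) = -0.1132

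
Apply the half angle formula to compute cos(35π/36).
cos(35π/36) = -√((1 + cos 35π/18)/2) = -0.9962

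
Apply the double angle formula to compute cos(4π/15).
cos(4π/15) = cos²2π/15 - sin²2π/15 = 0.6691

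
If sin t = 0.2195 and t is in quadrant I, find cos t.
cos t = 0.9756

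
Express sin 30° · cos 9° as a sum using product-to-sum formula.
sin 30° cos 9° = (1/2)[sin(30°+9°) + sin(30°-9°)]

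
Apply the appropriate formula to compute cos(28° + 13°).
cos(28° + 13°) = cos 28° cos 13° - sin 28° sin 13° = 0.7547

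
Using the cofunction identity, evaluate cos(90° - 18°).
cos(90° - 18°) = sin(18°) = 0.309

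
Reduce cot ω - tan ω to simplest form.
cot ω - tan ω = 2 cot(2ω) (using Double angle)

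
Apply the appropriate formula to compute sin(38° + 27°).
sin(38° + 27°) = sin 38° cos 27° + cos 38° sin 27° = 0.9063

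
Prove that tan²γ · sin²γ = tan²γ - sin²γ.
RHS = sin²γ/cos²γ - sin²γ = sin²γ(1/cos²γ - 1) = sin²γ · (1 - cos²γ)/cos²γ = sin²γ · sin²γ/cos²γ = sin²γ · tan²γ = LHS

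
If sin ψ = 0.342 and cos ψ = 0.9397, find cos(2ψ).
cos(2ψ) = cos²ψ - sin²ψ = 0.7661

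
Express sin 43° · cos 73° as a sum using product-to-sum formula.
sin 43° cos 73° = (1/2)[sin(43°+73°) + sin(43°-73°)]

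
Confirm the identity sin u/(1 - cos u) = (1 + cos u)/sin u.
LHS = sin u(1 + cos u) / ((1 - cos u)(1 + cos u)) = sin u(1 + cos u) / (1 - cos²u) = sin u(1 + cos u) / sin²u = (1 + cos u)/sin u = RHS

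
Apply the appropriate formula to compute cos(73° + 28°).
cos(73° + 28°) = cos 73° cos 28° - sin 73° sin 28° = -0.1908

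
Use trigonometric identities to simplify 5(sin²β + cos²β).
5(sin²β + cos²β) = 5 (using Pythagorean identity)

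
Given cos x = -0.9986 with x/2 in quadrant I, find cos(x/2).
cos(x/2) = ±√((1 + cos x)/2); positive since x/2 ∈ QI, so cos(x/2) = 0.02646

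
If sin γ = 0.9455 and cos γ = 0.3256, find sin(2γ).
sin(2γ) = 2 sin γ cos γ = 0.6157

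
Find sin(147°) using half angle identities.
sin(147°) = √((1 - cos 294°)/2) = 0.5446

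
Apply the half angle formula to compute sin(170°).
sin(170°) = √((1 - cos 340°)/2) = 0.1736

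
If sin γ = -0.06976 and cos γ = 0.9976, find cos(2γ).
cos(2γ) = cos²γ - sin²γ = 0.9903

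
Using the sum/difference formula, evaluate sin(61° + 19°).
sin(61° + 19°) = sin 61° cos 19° + cos 61° sin 19° = 0.9848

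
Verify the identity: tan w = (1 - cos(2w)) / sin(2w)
RHS = 2sin²w / (2 sin w cos w) = sin w/cos w = tan w = LHS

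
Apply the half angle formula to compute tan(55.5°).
tan(55.5°) = sin 111° / (1 + cos 111°) = 1.455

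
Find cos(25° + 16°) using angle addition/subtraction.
cos(25° + 16°) = cos 25° cos 16° - sin 25° sin 16° = 0.7547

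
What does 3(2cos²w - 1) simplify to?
3(2cos²w - 1) = 3(cos(2w)) (using Double angle)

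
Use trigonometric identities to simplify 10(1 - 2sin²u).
10(1 - 2sin²u) = 10(cos(2u)) (using Double angle)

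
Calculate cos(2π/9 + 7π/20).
cos(2π/9 + 7π/20) = cos 2π/9 cos 7π/20 - sin 2π/9 sin 7π/20 = -0.225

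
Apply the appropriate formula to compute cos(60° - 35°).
cos(60° - 35°) = cos 60° cos 35° + sin 60° sin 35° = 0.9063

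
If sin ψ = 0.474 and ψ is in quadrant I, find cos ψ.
cos ψ = 0.8805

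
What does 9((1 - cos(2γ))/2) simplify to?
9((1 - cos(2γ))/2) = 9(sin²γ) (using Power reduction)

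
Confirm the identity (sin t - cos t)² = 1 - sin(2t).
LHS = sin²t - 2 sin t cos t + cos²t = (sin²t + cos²t) - 2 sin t cos t = 1 - sin(2t) = RHS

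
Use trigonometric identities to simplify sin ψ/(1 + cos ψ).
sin ψ/(1 + cos ψ) = tan(ψ/2) (using Half angle)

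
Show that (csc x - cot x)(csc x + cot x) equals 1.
LHS = csc²x - cot²x = (1 + cot²x) - cot²x = 1 = RHS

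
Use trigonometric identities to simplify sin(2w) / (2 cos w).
sin(2w) / (2 cos w) = sin w (using Double angle)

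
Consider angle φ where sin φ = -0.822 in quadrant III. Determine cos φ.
cos φ = ±√(1 - sin²φ) = -0.5695 (negative in QIII)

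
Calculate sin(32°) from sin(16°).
sin(32°) = 2 sin 16° cos 16° = 0.5299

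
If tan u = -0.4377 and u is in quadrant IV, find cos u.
cos u = 0.9161 (using tan²u + 1 = sec²u)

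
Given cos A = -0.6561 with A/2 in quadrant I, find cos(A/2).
cos(A/2) = ±√((1 + cos A)/2); positive since A/2 ∈ QI, so cos(A/2) = 0.4147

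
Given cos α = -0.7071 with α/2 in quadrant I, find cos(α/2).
cos(α/2) = ±√((1 + cos α)/2); positive since α/2 ∈ QI, so cos(α/2) = 0.3827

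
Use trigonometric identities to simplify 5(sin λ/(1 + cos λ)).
5(sin λ/(1 + cos λ)) = 5(tan(λ/2)) (using Half angle)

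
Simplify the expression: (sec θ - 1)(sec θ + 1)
(sec θ - 1)(sec θ + 1) = tan²θ (using Diff. of squares)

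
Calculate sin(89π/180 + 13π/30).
sin(89π/180 + 13π/30) = sin 89π/180 cos 13π/30 + cos 89π/180 sin 13π/30 = 0.225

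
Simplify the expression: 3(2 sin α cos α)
3(2 sin α cos α) = 3(sin(2α)) (using Double angle)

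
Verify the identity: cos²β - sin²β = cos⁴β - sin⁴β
RHS = (cos²β - sin²β)(cos²β + sin²β) = (cos²β - sin²β) · 1 = cos²β - sin²β = LHS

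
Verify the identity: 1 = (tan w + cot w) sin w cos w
RHS = (sin w/cos w + cos w/sin w) sin w cos w = ((sin²w + cos²w)/(sin w cos w)) · sin w cos w = sin²w + cos²w = 1 = LHS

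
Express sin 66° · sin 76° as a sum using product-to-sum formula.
sin 66° sin 76° = (1/2)[cos(66°-76°) - cos(66°+76°)]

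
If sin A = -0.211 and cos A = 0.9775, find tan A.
tan A = sin A / cos A = -0.2159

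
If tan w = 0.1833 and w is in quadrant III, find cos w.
cos w = -0.9836 (using tan²w + 1 = sec²w)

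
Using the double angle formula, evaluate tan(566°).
tan(566°) = 2 tan 283° / (1 - tan²283°) = 0.4877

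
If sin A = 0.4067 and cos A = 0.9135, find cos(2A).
cos(2A) = cos²A - sin²A = 0.6691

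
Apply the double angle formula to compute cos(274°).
cos(274°) = cos²137° - sin²137° = 0.06976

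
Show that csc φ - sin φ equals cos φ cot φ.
LHS = 1/sin φ - sin φ = (1 - sin²φ)/sin φ = cos²φ/sin φ = cos φ · (cos φ/sin φ) = cos φ cot φ = RHS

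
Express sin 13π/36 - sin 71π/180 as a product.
sin 13π/36 - sin 71π/180 = 2 cos(17π/45) sin(-π/60)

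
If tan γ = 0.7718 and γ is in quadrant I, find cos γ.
cos γ = 0.7916 (using tan²γ + 1 = sec²γ)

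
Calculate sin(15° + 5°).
sin(15° + 5°) = sin 15° cos 5° + cos 15° sin 5° = 0.342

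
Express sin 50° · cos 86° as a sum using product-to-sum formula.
sin 50° cos 86° = (1/2)[sin(50°+86°) + sin(50°-86°)]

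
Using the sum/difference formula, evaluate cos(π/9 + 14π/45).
cos(π/9 + 14π/45) = cos π/9 cos 14π/45 - sin π/9 sin 14π/45 = 0.2419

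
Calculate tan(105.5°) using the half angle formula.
tan(105.5°) = sin 211° / (1 + cos 211°) = -3.606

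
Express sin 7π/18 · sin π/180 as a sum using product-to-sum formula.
sin 7π/18 sin π/180 = (1/2)[cos(7π/18-π/180) - cos(7π/18+π/180)]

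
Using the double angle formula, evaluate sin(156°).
sin(156°) = 2 sin 78° cos 78° = 0.4067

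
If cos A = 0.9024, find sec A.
sec A = 1/cos A = 1.108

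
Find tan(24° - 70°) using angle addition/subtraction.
tan(24° - 70°) = (tan 24° - tan 70°)/(1 + tan 24° tan 70°) = -1.036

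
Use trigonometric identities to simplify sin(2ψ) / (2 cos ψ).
sin(2ψ) / (2 cos ψ) = sin ψ (using Double angle)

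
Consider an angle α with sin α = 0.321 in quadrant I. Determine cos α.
cos α = √(1 - sin²α) = 0.9471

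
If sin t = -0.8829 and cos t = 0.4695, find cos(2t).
cos(2t) = cos²t - sin²t = -0.5591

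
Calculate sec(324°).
sec(324°) = 1.236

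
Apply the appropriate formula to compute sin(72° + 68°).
sin(72° + 68°) = sin 72° cos 68° + cos 72° sin 68° = 0.6428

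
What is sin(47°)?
sin(47°) = 0.7314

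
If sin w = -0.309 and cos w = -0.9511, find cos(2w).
cos(2w) = cos²w - sin²w = 0.8091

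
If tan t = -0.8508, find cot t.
cot t = 1/tan t = -1.175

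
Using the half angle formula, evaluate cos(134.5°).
cos(134.5°) = -√((1 + cos 269°)/2) = -0.7009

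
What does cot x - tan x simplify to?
cot x - tan x = 2 cot(2x) (using Double angle)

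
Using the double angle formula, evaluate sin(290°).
sin(290°) = 2 sin 145° cos 145° = -0.9397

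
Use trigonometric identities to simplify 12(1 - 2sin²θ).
12(1 - 2sin²θ) = 12(cos(2θ)) (using Double angle)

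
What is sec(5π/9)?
sec(5π/9) = -5.759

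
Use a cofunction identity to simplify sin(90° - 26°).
sin(90° - 26°) = cos(26°)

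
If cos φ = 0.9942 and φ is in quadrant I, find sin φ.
sin φ = 0.1075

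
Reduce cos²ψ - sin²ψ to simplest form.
cos²ψ - sin²ψ = cos(2ψ) (using Double angle)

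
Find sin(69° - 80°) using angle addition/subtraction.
sin(69° - 80°) = sin 69° cos 80° - cos 69° sin 80° = -0.1908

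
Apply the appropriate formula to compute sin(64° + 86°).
sin(64° + 86°) = sin 64° cos 86° + cos 64° sin 86° = 1/2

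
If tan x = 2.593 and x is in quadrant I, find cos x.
cos x = 0.3598 (using tan²x + 1 = sec²x)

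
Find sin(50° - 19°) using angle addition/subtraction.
sin(50° - 19°) = sin 50° cos 19° - cos 50° sin 19° = 0.515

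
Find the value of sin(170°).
sin(170°) = 0.1736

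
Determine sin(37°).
sin(37°) = 0.6018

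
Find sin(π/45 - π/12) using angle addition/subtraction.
sin(π/45 - π/12) = sin π/45 cos π/12 - cos π/45 sin π/12 = -0.1908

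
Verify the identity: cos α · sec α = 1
LHS = cos α · (1/cos α) = 1 = RHS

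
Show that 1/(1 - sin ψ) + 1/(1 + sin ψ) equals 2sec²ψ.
LHS = [(1 + sin ψ) + (1 - sin ψ)] / [(1 - sin ψ)(1 + sin ψ)] = 2/(1 - sin²ψ) = 2/cos²ψ = 2sec²ψ = RHS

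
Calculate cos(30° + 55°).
cos(30° + 55°) = cos 30° cos 55° - sin 30° sin 55° = 0.08716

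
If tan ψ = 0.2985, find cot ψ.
cot ψ = 1/tan ψ = 3.35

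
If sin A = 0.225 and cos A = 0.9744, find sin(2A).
sin(2A) = 2 sin A cos A = 0.4385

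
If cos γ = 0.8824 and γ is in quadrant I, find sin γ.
sin γ = 0.4705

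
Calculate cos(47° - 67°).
cos(47° - 67°) = cos 47° cos 67° + sin 47° sin 67° = 0.9397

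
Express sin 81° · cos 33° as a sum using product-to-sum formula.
sin 81° cos 33° = (1/2)[sin(81°+33°) + sin(81°-33°)]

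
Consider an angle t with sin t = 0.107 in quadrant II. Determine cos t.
cos t = ±√(1 - sin²t) = -0.9943 (negative in QII)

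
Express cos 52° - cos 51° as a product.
cos 52° - cos 51° = -2 sin(51.5°) sin(0.5°)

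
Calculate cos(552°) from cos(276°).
cos(552°) = 2cos²276° - 1 = -0.9781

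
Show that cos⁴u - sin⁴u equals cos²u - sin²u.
LHS = (cos²u - sin²u)(cos²u + sin²u) = (cos²u - sin²u) · 1 = cos²u - sin²u = RHS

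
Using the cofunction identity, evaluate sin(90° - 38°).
sin(90° - 38°) = cos(38°) = 0.788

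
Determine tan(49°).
tan(49°) = 1.15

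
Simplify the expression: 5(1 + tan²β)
5(1 + tan²β) = 5(sec²β) (using Pythagorean identity)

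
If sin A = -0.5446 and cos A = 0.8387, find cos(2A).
cos(2A) = cos²A - sin²A = 0.4068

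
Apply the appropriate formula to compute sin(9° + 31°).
sin(9° + 31°) = sin 9° cos 31° + cos 9° sin 31° = 0.6428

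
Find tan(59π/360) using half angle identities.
tan(59π/360) = sin 59π/180 / (1 + cos 59π/180) = 0.5658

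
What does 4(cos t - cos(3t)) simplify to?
4(cos t - cos(3t)) = 4(2 sin(2t) sin t) (using Sum-to-product)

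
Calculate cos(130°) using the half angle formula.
cos(130°) = -√((1 + cos 260°)/2) = -0.6428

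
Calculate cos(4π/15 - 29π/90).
cos(4π/15 - 29π/90) = cos 4π/15 cos 29π/90 + sin 4π/15 sin 29π/90 = 0.9848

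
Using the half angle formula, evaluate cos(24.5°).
cos(24.5°) = √((1 + cos 49°)/2) = 0.91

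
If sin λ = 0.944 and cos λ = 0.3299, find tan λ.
tan λ = sin λ / cos λ = 2.861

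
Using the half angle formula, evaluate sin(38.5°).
sin(38.5°) = √((1 - cos 77°)/2) = 0.6225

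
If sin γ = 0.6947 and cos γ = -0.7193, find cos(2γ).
cos(2γ) = cos²γ - sin²γ = 0.03478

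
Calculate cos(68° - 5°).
cos(68° - 5°) = cos 68° cos 5° + sin 68° sin 5° = 0.454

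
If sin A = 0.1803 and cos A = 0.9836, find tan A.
tan A = sin A / cos A = 0.1833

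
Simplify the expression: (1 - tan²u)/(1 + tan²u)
(1 - tan²u)/(1 + tan²u) = cos(2u) (using Double angle)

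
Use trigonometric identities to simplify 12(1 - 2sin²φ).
12(1 - 2sin²φ) = 12(cos(2φ)) (using Double angle)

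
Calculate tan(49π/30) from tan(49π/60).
tan(49π/30) = 2 tan 49π/60 / (1 - tan²49π/60) = -2.246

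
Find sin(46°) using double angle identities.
sin(46°) = 2 sin 23° cos 23° = 0.7193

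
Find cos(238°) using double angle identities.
cos(238°) = 2cos²119° - 1 = -0.5299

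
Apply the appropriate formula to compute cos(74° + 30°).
cos(74° + 30°) = cos 74° cos 30° - sin 74° sin 30° = -0.2419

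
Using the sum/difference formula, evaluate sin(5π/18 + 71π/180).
sin(5π/18 + 71π/180) = sin 5π/18 cos 71π/180 + cos 5π/18 sin 71π/180 = 0.8572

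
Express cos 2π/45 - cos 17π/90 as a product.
cos 2π/45 - cos 17π/90 = -2 sin(7π/60) sin(-13π/180)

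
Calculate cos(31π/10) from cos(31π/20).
cos(31π/10) = 2cos²31π/20 - 1 = -0.9511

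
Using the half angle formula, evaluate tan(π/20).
tan(π/20) = sin π/10 / (1 + cos π/10) = 0.1584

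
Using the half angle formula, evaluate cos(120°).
cos(120°) = -√((1 + cos 240°)/2) = -1/2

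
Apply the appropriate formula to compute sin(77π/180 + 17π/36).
sin(77π/180 + 17π/36) = sin 77π/180 cos 17π/36 + cos 77π/180 sin 17π/36 = 0.309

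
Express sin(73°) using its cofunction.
sin(73°) = cos(90° - 73°) = cos(17°)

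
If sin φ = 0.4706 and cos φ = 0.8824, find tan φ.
tan φ = sin φ / cos φ = 0.5333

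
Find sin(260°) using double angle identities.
sin(260°) = 2 sin 130° cos 130° = -0.9848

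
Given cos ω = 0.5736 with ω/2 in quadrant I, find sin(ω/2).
sin(ω/2) = ±√((1 - cos ω)/2); positive since ω/2 ∈ QI, so sin(ω/2) = 0.4617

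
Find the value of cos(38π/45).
cos(38π/45) = -0.8829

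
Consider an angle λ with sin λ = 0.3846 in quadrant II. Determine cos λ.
cos λ = ±√(1 - sin²λ) = -0.9231 (negative in QII)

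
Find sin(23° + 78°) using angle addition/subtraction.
sin(23° + 78°) = sin 23° cos 78° + cos 23° sin 78° = 0.9816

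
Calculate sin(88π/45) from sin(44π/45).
sin(88π/45) = 2 sin 44π/45 cos 44π/45 = -0.1392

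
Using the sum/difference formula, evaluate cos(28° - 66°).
cos(28° - 66°) = cos 28° cos 66° + sin 28° sin 66° = 0.788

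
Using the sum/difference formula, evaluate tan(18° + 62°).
tan(18° + 62°) = (tan 18° + tan 62°)/(1 - tan 18° tan 62°) = 5.671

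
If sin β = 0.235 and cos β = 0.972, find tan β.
tan β = sin β / cos β = 0.2418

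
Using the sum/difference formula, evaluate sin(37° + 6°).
sin(37° + 6°) = sin 37° cos 6° + cos 37° sin 6° = 0.682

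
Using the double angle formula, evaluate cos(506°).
cos(506°) = cos²253° - sin²253° = -0.829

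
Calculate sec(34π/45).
sec(34π/45) = -1.39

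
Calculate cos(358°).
cos(358°) = 0.9994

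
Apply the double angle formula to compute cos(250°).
cos(250°) = cos²125° - sin²125° = -0.342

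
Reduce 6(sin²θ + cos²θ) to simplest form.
6(sin²θ + cos²θ) = 6 (using Pythagorean identity)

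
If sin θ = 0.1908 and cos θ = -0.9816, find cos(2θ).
cos(2θ) = cos²θ - sin²θ = 0.9271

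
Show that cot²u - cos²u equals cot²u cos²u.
LHS = cos²u/sin²u - cos²u = cos²u(1/sin²u - 1) = cos²u · (1 - sin²u)/sin²u = cos²u · cos²u/sin²u = cos²u · cot²u = RHS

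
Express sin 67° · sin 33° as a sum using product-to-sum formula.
sin 67° sin 33° = (1/2)[cos(67°-33°) - cos(67°+33°)]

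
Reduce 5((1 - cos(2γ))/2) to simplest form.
5((1 - cos(2γ))/2) = 5(sin²γ) (using Power reduction)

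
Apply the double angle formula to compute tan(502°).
tan(502°) = 2 tan 251° / (1 - tan²251°) = -0.7813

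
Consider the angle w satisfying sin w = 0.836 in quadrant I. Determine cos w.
cos w = √(1 - sin²w) = 0.5487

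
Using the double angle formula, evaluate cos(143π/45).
cos(143π/45) = cos²143π/90 - sin²143π/90 = -0.848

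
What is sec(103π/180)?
sec(103π/180) = -4.445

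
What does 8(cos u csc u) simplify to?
8(cos u csc u) = 8(cot u) (using Reciprocal + quotient)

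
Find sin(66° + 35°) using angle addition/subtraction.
sin(66° + 35°) = sin 66° cos 35° + cos 66° sin 35° = 0.9816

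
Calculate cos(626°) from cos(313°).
cos(626°) = cos²313° - sin²313° = -0.06976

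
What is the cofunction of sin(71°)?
sin(71°) = cos(90° - 71°) = cos(19°)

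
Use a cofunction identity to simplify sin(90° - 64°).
sin(90° - 64°) = cos(64°)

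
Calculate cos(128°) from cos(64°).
cos(128°) = 2cos²64° - 1 = -0.6157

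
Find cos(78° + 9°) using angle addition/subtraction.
cos(78° + 9°) = cos 78° cos 9° - sin 78° sin 9° = 0.05234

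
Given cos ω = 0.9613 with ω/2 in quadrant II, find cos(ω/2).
cos(ω/2) = ±√((1 + cos ω)/2); negative since ω/2 ∈ QII, so cos(ω/2) = -0.9903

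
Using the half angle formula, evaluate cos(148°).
cos(148°) = -√((1 + cos 296°)/2) = -0.848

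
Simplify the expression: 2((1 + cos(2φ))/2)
2((1 + cos(2φ))/2) = 2(cos²φ) (using Power reduction)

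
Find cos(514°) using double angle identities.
cos(514°) = cos²257° - sin²257° = -0.8988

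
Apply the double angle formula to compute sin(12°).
sin(12°) = 2 sin 6° cos 6° = 0.2079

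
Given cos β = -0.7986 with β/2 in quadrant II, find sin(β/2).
sin(β/2) = ±√((1 - cos β)/2); positive since β/2 ∈ QII, so sin(β/2) = 0.9483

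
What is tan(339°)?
tan(339°) = -0.3839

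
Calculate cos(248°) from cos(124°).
cos(248°) = cos²124° - sin²124° = -0.3746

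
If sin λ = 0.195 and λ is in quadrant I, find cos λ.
cos λ = 0.9808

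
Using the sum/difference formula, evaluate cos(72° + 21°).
cos(72° + 21°) = cos 72° cos 21° - sin 72° sin 21° = -0.05234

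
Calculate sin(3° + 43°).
sin(3° + 43°) = sin 3° cos 43° + cos 3° sin 43° = 0.7193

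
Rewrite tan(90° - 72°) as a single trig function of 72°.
tan(90° - 72°) = cot(72°)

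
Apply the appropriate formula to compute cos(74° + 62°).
cos(74° + 62°) = cos 74° cos 62° - sin 74° sin 62° = -0.7193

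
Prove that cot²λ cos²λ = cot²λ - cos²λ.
RHS = cos²λ/sin²λ - cos²λ = cos²λ(1/sin²λ - 1) = cos²λ · (1 - sin²λ)/sin²λ = cos²λ · cos²λ/sin²λ = cos²λ · cot²λ = LHS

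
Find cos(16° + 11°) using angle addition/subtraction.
cos(16° + 11°) = cos 16° cos 11° - sin 16° sin 11° = 0.891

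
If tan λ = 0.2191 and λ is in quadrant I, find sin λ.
sin λ = 0.214 (using tan²λ + 1 = sec²λ)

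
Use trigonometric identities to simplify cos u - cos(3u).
cos u - cos(3u) = 2 sin(2u) sin u (using Sum-to-product)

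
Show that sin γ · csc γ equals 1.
LHS = sin γ · (1/sin γ) = 1 = RHS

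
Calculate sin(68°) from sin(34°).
sin(68°) = 2 sin 34° cos 34° = 0.9272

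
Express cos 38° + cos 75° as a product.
cos 38° + cos 75° = 2 cos(56.5°) cos(-18.5°)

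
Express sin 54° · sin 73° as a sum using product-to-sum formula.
sin 54° sin 73° = (1/2)[cos(54°-73°) - cos(54°+73°)]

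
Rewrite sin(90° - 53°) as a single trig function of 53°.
sin(90° - 53°) = cos(53°)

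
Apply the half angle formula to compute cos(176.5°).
cos(176.5°) = -√((1 + cos 353°)/2) = -0.9981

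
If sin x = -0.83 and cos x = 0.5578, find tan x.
tan x = sin x / cos x = -1.488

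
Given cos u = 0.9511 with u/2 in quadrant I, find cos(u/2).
cos(u/2) = ±√((1 + cos u)/2); positive since u/2 ∈ QI, so cos(u/2) = 0.9877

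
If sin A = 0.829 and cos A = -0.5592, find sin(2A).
sin(2A) = 2 sin A cos A = -0.9272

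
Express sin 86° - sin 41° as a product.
sin 86° - sin 41° = 2 cos(63.5°) sin(22.5°)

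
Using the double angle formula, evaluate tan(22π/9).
tan(22π/9) = 2 tan 11π/9 / (1 - tan²11π/9) = 5.671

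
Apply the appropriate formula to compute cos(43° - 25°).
cos(43° - 25°) = cos 43° cos 25° + sin 43° sin 25° = 0.9511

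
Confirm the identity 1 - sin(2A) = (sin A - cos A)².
RHS = sin²A - 2 sin A cos A + cos²A = (sin²A + cos²A) - 2 sin A cos A = 1 - sin(2A) = LHS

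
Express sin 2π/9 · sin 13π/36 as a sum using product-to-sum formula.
sin 2π/9 sin 13π/36 = (1/2)[cos(2π/9-13π/36) - cos(2π/9+13π/36)]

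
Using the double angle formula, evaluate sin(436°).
sin(436°) = 2 sin 218° cos 218° = 0.9703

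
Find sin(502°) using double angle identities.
sin(502°) = 2 sin 251° cos 251° = 0.6157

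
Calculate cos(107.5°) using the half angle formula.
cos(107.5°) = -√((1 + cos 215°)/2) = -0.3007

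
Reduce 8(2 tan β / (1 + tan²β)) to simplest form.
8(2 tan β / (1 + tan²β)) = 8(sin(2β)) (using Double angle)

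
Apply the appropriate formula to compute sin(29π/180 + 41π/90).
sin(29π/180 + 41π/90) = sin 29π/180 cos 41π/90 + cos 29π/180 sin 41π/90 = 0.9336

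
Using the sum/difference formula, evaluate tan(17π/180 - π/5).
tan(17π/180 - π/5) = (tan 17π/180 - tan π/5)/(1 + tan 17π/180 tan π/5) = -0.3443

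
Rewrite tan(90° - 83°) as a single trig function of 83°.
tan(90° - 83°) = cot(83°)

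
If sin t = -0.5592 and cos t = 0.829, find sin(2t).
sin(2t) = 2 sin t cos t = -0.9272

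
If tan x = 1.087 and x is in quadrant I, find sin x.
sin x = 0.7359 (using tan²x + 1 = sec²x)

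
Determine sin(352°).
sin(352°) = -0.1392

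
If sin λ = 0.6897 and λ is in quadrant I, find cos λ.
cos λ = 0.7241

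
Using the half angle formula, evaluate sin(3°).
sin(3°) = √((1 - cos 6°)/2) = 0.05234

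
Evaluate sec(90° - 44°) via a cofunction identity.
sec(90° - 44°) = csc(44°) = 1.44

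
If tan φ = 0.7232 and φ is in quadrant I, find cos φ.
cos φ = 0.8103 (using tan²φ + 1 = sec²φ)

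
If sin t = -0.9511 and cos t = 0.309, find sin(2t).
sin(2t) = 2 sin t cos t = -0.5878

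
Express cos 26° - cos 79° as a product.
cos 26° - cos 79° = -2 sin(52.5°) sin(-26.5°)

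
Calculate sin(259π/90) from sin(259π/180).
sin(259π/90) = 2 sin 259π/180 cos 259π/180 = 0.3746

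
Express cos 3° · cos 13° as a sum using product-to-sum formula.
cos 3° cos 13° = (1/2)[cos(3°-13°) + cos(3°+13°)]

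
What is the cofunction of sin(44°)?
sin(44°) = cos(90° - 44°) = cos(46°)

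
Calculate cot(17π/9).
cot(17π/9) = -2.747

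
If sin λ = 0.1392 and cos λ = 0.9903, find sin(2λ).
sin(2λ) = 2 sin λ cos λ = 0.2757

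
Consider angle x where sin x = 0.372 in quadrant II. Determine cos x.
cos x = ±√(1 - sin²x) = -0.9282 (negative in QII)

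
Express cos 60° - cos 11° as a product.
cos 60° - cos 11° = -2 sin(35.5°) sin(24.5°)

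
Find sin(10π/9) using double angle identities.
sin(10π/9) = 2 sin 5π/9 cos 5π/9 = -0.342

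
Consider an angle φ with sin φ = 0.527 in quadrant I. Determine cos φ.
cos φ = √(1 - sin²φ) = 0.8499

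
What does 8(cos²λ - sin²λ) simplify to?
8(cos²λ - sin²λ) = 8(cos(2λ)) (using Double angle)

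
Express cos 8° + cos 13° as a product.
cos 8° + cos 13° = 2 cos(10.5°) cos(-2.5°)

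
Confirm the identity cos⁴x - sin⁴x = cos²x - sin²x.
LHS = (cos²x - sin²x)(cos²x + sin²x) = (cos²x - sin²x) · 1 = cos²x - sin²x = RHS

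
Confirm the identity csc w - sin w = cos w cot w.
LHS = 1/sin w - sin w = (1 - sin²w)/sin w = cos²w/sin w = cos w · (cos w/sin w) = cos w cot w = RHS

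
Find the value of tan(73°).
tan(73°) = 3.271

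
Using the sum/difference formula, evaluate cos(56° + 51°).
cos(56° + 51°) = cos 56° cos 51° - sin 56° sin 51° = -0.2924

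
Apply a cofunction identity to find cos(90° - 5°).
cos(90° - 5°) = sin(5°) = 0.08716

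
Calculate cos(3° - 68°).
cos(3° - 68°) = cos 3° cos 68° + sin 3° sin 68° = 0.4226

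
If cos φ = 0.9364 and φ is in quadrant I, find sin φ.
sin φ = 0.3509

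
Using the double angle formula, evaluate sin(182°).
sin(182°) = 2 sin 91° cos 91° = -0.0349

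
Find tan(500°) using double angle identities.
tan(500°) = 2 tan 250° / (1 - tan²250°) = -0.8391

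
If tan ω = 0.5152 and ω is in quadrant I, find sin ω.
sin ω = 0.458 (using tan²ω + 1 = sec²ω)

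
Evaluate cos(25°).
cos(25°) = 0.9063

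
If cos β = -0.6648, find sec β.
sec β = 1/cos β = -1.504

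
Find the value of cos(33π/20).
cos(33π/20) = 0.454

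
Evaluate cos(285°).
cos(285°) = (√6-√2)/4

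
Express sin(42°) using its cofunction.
sin(42°) = cos(90° - 42°) = cos(48°)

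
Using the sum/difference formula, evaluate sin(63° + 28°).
sin(63° + 28°) = sin 63° cos 28° + cos 63° sin 28° = 0.9998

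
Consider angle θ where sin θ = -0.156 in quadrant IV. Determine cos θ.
cos θ = √(1 - sin²θ) = 0.9878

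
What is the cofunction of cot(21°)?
cot(21°) = tan(90° - 21°) = tan(69°)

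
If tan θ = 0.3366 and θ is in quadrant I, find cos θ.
cos θ = 0.9478 (using tan²θ + 1 = sec²θ)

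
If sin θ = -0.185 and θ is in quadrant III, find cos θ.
cos θ = -0.9827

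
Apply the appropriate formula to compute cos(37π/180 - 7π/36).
cos(37π/180 - 7π/36) = cos 37π/180 cos 7π/36 + sin 37π/180 sin 7π/36 = 0.9994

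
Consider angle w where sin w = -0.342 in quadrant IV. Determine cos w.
cos w = √(1 - sin²w) = 0.9397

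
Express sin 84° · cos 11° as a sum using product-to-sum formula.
sin 84° cos 11° = (1/2)[sin(84°+11°) + sin(84°-11°)]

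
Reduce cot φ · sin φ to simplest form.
cot φ · sin φ = cos φ (using Quotient identity)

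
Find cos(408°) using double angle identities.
cos(408°) = cos²204° - sin²204° = 0.6691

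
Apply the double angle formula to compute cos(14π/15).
cos(14π/15) = cos²7π/15 - sin²7π/15 = -0.9781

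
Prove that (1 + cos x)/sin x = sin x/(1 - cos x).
RHS = sin x(1 + cos x) / ((1 - cos x)(1 + cos x)) = sin x(1 + cos x) / (1 - cos²x) = sin x(1 + cos x) / sin²x = (1 + cos x)/sin x = LHS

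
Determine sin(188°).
sin(188°) = -0.1392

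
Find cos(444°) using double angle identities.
cos(444°) = cos²222° - sin²222° = 0.1045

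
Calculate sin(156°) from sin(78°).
sin(156°) = 2 sin 78° cos 78° = 0.4067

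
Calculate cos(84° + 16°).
cos(84° + 16°) = cos 84° cos 16° - sin 84° sin 16° = -0.1736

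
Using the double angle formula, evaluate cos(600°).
cos(600°) = cos²300° - sin²300° = -1/2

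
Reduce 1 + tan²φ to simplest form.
1 + tan²φ = sec²φ (using Pythagorean identity)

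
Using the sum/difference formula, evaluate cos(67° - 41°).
cos(67° - 41°) = cos 67° cos 41° + sin 67° sin 41° = 0.8988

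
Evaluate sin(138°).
sin(138°) = 0.6691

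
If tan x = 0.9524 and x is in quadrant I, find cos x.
cos x = 0.7241 (using tan²x + 1 = sec²x)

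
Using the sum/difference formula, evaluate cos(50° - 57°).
cos(50° - 57°) = cos 50° cos 57° + sin 50° sin 57° = 0.9925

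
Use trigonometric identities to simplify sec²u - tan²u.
sec²u - tan²u = 1 (using Pythagorean identity)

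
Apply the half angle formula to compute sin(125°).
sin(125°) = √((1 - cos 250°)/2) = 0.8192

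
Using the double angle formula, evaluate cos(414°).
cos(414°) = 1 - 2sin²207° = 0.5878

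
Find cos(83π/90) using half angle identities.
cos(83π/90) = -√((1 + cos 83π/45)/2) = -0.9703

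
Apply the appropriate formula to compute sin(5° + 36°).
sin(5° + 36°) = sin 5° cos 36° + cos 5° sin 36° = 0.6561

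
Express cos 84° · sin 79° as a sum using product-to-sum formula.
cos 84° sin 79° = (1/2)[sin(84°+79°) - sin(84°-79°)]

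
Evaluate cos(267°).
cos(267°) = -0.05234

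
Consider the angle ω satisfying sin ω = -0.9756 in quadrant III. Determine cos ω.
cos ω = ±√(1 - sin²ω) = -0.2196 (negative in QIII)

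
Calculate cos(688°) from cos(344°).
cos(688°) = 2cos²344° - 1 = 0.848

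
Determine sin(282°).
sin(282°) = -0.9781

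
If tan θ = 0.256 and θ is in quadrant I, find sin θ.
sin θ = 0.248 (using tan²θ + 1 = sec²θ)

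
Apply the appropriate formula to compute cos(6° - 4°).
cos(6° - 4°) = cos 6° cos 4° + sin 6° sin 4° = 0.9994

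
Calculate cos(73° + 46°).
cos(73° + 46°) = cos 73° cos 46° - sin 73° sin 46° = -0.4848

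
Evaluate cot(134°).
cot(134°) = -0.9657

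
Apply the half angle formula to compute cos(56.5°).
cos(56.5°) = √((1 + cos 113°)/2) = 0.5519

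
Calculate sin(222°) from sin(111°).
sin(222°) = 2 sin 111° cos 111° = -0.6691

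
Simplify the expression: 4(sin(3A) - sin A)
4(sin(3A) - sin A) = 4(2 cos(2A) sin A) (using Sum-to-product)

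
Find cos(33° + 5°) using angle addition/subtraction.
cos(33° + 5°) = cos 33° cos 5° - sin 33° sin 5° = 0.788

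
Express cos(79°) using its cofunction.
cos(79°) = sin(90° - 79°) = sin(11°)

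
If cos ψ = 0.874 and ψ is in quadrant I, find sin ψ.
sin ψ = 0.4859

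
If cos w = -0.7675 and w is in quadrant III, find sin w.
sin w = -0.641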